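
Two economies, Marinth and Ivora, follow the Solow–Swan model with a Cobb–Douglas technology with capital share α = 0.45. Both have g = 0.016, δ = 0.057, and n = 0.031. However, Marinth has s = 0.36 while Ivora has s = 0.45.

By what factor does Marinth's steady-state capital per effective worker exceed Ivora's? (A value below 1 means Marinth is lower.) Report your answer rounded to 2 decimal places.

Steady-state k* = [s/(n + g + δ)]^(1/(1−α)), so the ratio is [ (s_M/(n + g + δ)_M) / (s_I/(n + g + δ)_I) ]^1.8182.
s_M/(n + g + δ)_M = 0.36/0.104 = 3.4615; s_I/(n + g + δ)_I = 0.45/0.104 = 4.3269.
Ratio = (3.4615/4.3269)^1.8182 = 0.8000^1.8182 ≈ 0.6665

ratio ≈ 0.67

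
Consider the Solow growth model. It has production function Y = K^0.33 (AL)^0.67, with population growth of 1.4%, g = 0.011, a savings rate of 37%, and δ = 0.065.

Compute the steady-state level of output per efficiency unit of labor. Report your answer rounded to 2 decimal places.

y* = 2.01

In steady state, investment equals break-even investment: s·k^α = (n + g + δ)·k.
Rearranging, k^(1−α) = s / (n + g + δ).
k^0.67 = 0.37 / (0.014 + 0.011 + 0.065) = 0.37 / 0.090 = 4.1111
k* = 4.1111^(1/0.67) ≈ 8.2481
y* = (k*)^α = 8.2481^0.33 ≈ 2.0063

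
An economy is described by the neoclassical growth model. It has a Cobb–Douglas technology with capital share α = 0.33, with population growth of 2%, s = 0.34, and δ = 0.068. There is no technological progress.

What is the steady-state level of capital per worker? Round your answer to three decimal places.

Steady state requires s·f(k) = (n + δ)·k, i.e. s·k^α = (n + δ)·k.
Dividing both sides by k: k^(1−α) = s / (n + δ).
k^0.67 = 0.34 / (0.020 + 0.068) = 0.34 / 0.088 = 3.8636
k* = 3.8636^(1/0.67) ≈ 7.5181

k* ≈ 7.518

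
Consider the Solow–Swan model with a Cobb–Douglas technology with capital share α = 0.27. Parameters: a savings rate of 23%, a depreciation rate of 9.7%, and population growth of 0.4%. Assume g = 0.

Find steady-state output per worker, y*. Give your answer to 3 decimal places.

Steady state requires s·f(k) = (n + δ)·k, i.e. s·k^α = (n + δ)·k.
Rearranging, k^(1−α) = s / (n + δ).
k^0.73 = 0.23 / (0.004 + 0.097) = 0.23 / 0.101 = 2.2772
k* = 2.2772^(1/0.73) ≈ 3.0874
y* = (k*)^α = 3.0874^0.27 ≈ 1.3558

y* = 1.356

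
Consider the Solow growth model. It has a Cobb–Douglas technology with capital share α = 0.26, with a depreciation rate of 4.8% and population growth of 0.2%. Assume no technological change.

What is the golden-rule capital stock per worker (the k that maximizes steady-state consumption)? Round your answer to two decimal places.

The golden rule sets f'(k) = n + δ, i.e. α·k^(α−1) = n + δ.
So k^(1−α) = α / (n + δ) = 0.26 / 0.050 = 5.2000.
k_gold = 5.2000^(1/0.74) ≈ 9.2805

k_gold ≈ 9.28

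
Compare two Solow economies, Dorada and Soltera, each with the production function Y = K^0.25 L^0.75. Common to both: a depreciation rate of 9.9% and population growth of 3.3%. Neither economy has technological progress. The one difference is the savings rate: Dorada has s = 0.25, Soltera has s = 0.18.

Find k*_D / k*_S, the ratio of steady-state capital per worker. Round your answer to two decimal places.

k*_D / k*_S ≈ 1.55

Steady-state k* = [s/(n + δ)]^(1/(1−α)), so the ratio is [ (s_D/(n + δ)_D) / (s_S/(n + δ)_S) ]^1.3333.
s_D/(n + δ)_D = 0.25/0.132 = 1.8939; s_S/(n + δ)_S = 0.18/0.132 = 1.3636.
Ratio = (1.8939/1.3636)^1.3333 = 1.3889^1.3333 ≈ 1.5496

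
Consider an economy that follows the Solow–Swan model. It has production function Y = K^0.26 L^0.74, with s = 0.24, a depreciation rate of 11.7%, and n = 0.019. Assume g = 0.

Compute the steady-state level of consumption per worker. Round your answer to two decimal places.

c* ≈ 0.93

At the steady state, Δk = 0, so s·k^α = (n + δ)·k.
Dividing both sides by k: k^(1−α) = s / (n + δ).
k^0.74 = 0.24 / (0.019 + 0.117) = 0.24 / 0.136 = 1.7647
k* = 1.7647^(1/0.74) ≈ 2.1545
y* = (k*)^α = 2.1545^0.26 ≈ 1.2209
c* = (1 − s)·y* = (1 − 0.24) × 1.2209 ≈ 0.9279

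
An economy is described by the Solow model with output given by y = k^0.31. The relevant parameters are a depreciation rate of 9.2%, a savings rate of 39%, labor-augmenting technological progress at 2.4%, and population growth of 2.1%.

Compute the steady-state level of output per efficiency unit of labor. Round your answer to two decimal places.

y* = 1.60

At the steady state, Δk = 0, so s·k^α = (n + g + δ)·k.
Rearranging, k^(1−α) = s / (n + g + δ).
k^0.69 = 0.39 / (0.021 + 0.024 + 0.092) = 0.39 / 0.137 = 2.8467
k* = 2.8467^(1/0.69) ≈ 4.5548
y* = (k*)^α = 4.5548^0.31 ≈ 1.6000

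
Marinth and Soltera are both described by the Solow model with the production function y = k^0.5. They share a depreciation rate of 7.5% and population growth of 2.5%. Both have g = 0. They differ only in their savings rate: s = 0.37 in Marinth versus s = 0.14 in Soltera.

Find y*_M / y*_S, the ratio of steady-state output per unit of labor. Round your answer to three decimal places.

ratio ≈ 2.643

Steady-state y* = [s/(n + δ)]^(α/(1−α)), so the ratio is [ (s_M/(n + δ)_M) / (s_S/(n + δ)_S) ]^1.
s_M/(n + δ)_M = 0.37/0.100 = 3.7000; s_S/(n + δ)_S = 0.14/0.100 = 1.4000.
Ratio = (3.7000/1.4000)^1 = 2.6429^1 ≈ 2.6429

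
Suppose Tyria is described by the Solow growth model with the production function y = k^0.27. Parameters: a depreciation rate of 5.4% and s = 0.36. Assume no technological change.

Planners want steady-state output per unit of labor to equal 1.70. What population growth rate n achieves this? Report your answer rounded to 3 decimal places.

In steady state, investment equals break-even investment: s·k^α = (n + δ)·k.
Since y* = [s/(n + δ)]^(α/(1−α)), we have s/(n + δ) = (y*)^((1−α)/α) = 1.70^2.7037 = 4.1982.
Therefore n + δ = s / 4.1982 = 0.36 / 4.1982 = 0.0858, so n = 0.0858 − 0.054 = 0.0318.

n ≈ 0.032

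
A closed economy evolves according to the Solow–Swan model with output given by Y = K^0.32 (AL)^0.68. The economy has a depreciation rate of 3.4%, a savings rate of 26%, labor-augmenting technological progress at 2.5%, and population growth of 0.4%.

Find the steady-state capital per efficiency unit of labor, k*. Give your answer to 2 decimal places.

Steady state requires s·f(k) = (n + g + δ)·k, i.e. s·k^α = (n + g + δ)·k.
Rearranging, k^(1−α) = s / (n + g + δ).
k^0.68 = 0.26 / (0.004 + 0.025 + 0.034) = 0.26 / 0.063 = 4.1270
k* = 4.1270^(1/0.68) ≈ 8.0416

k* = 8.04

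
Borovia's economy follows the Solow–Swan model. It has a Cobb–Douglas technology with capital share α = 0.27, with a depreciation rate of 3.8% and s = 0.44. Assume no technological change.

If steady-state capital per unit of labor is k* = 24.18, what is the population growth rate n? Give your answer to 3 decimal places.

Steady state requires s·f(k) = (n + δ)·k, i.e. s·k^α = (n + δ)·k.
So s / (n + δ) = (k*)^(1−α) = 24.18^0.73 = 10.2311.
Therefore n + δ = s / 10.2311 = 0.44 / 10.2311 = 0.0430, so n = 0.0430 − 0.038 = 0.0050.

n ≈ 0.005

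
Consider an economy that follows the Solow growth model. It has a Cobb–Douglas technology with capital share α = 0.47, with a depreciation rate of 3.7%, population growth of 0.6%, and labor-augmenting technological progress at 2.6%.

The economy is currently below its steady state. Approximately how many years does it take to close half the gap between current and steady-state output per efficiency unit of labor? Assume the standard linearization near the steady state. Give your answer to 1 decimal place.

Near the steady state the convergence rate is λ = (1 − α)(n + g + δ).
λ = (1 − 0.47) × 0.069 = 0.53 × 0.069 = 0.03657
Half-life = ln 2 / λ = 0.6931 / 0.03657 ≈ 18.95 years

about 19.0 years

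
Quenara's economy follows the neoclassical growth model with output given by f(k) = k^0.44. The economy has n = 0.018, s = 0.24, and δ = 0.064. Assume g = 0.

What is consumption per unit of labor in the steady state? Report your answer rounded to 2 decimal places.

c* ≈ 1.77

Steady state requires s·f(k) = (n + δ)·k, i.e. s·k^α = (n + δ)·k.
Rearranging, k^(1−α) = s / (n + δ).
k^0.56 = 0.24 / (0.018 + 0.064) = 0.24 / 0.082 = 2.9268
k* = 2.9268^(1/0.56) ≈ 6.8053
y* = (k*)^α = 6.8053^0.44 ≈ 2.3252
c* = (1 − s)·y* = (1 − 0.24) × 2.3252 ≈ 1.7672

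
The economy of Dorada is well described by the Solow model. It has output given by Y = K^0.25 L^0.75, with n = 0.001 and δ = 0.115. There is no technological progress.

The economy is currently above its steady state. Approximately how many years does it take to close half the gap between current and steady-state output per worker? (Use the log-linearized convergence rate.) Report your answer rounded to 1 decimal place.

Near the steady state the convergence rate is λ = (1 − α)(n + δ).
λ = (1 − 0.25) × 0.116 = 0.75 × 0.116 = 0.0870
Half-life = ln 2 / λ = 0.6931 / 0.0870 ≈ 7.97 years

about 8.0 years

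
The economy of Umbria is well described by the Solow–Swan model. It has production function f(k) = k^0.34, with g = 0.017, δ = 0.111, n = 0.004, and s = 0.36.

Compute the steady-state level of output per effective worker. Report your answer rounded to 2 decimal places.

At the steady state, Δk = 0, so s·k^α = (n + g + δ)·k.
Dividing both sides by k: k^(1−α) = s / (n + g + δ).
k^0.66 = 0.36 / (0.004 + 0.017 + 0.111) = 0.36 / 0.132 = 2.7273
k* = 2.7273^(1/0.66) ≈ 4.5730
y* = (k*)^α = 4.5730^0.34 ≈ 1.6768

y* ≈ 1.68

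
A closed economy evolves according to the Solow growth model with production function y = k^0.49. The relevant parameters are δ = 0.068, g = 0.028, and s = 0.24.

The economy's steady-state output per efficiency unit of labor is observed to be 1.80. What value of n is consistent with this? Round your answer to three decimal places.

n ≈ 0.034

At the steady state, Δk = 0, so s·k^α = (n + g + δ)·k.
Since y* = [s/(n + g + δ)]^(α/(1−α)), we have s/(n + g + δ) = (y*)^((1−α)/α) = 1.80^1.0408 = 1.8437.
Therefore n + g + δ = s / 1.8437 = 0.24 / 1.8437 = 0.1302, so n = 0.1302 − 0.096 = 0.0342.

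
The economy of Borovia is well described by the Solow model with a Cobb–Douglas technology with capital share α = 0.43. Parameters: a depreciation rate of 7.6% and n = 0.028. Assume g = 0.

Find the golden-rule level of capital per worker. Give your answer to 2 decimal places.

k_gold ≈ 12.06

The golden rule sets f'(k) = n + δ, i.e. α·k^(α−1) = n + δ.
So k^(1−α) = α / (n + δ) = 0.43 / 0.104 = 4.1346.
k_gold = 4.1346^(1/0.57) ≈ 12.0632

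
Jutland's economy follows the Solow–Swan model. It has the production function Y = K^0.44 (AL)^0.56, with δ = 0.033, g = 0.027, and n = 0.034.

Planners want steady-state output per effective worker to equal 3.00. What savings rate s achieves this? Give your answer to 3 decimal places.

Steady state requires s·f(k) = (n + g + δ)·k, i.e. s·k^α = (n + g + δ)·k.
Since y* = [s/(n + g + δ)]^(α/(1−α)), we have s/(n + g + δ) = (y*)^((1−α)/α) = 3.00^1.2727 = 4.0479.
Therefore s = 4.0479 × (n + g + δ) = 4.0479 × 0.094 = 0.3805.

s ≈ 0.381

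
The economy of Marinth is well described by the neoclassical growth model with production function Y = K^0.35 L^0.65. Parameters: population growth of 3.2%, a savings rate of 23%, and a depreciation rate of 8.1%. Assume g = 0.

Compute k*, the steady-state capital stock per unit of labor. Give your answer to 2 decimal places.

k* = 2.98

Steady state requires s·f(k) = (n + δ)·k, i.e. s·k^α = (n + δ)·k.
Dividing both sides by k: k^(1−α) = s / (n + δ).
k^0.65 = 0.23 / (0.032 + 0.081) = 0.23 / 0.113 = 2.0354
k* = 2.0354^(1/0.65) ≈ 2.9843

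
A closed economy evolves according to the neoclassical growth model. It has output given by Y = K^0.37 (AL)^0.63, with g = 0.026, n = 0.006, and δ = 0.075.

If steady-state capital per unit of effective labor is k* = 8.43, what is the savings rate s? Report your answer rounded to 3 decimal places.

s ≈ 0.410

Steady state requires s·f(k) = (n + g + δ)·k, i.e. s·k^α = (n + g + δ)·k.
So s / (n + g + δ) = (k*)^(1−α) = 8.43^0.63 = 3.8306.
Therefore s = 3.8306 × (n + g + δ) = 3.8306 × 0.107 = 0.4099.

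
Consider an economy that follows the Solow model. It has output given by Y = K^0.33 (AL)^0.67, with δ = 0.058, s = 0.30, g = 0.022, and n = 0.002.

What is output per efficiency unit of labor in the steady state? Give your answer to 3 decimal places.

y* = 1.894

Steady state requires s·f(k) = (n + g + δ)·k, i.e. s·k^α = (n + g + δ)·k.
Dividing both sides by k: k^(1−α) = s / (n + g + δ).
k^0.67 = 0.30 / (0.002 + 0.022 + 0.058) = 0.30 / 0.082 = 3.6585
k* = 3.6585^(1/0.67) ≈ 6.9303
y* = (k*)^α = 6.9303^0.33 ≈ 1.8943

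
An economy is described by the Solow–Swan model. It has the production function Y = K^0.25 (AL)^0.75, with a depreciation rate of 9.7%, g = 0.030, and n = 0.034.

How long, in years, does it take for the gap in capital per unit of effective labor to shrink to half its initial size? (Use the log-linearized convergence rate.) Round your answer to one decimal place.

half-life ≈ 5.7 years

Near the steady state the convergence rate is λ = (1 − α)(n + g + δ).
λ = (1 − 0.25) × 0.161 = 0.75 × 0.161 = 0.12075
Half-life = ln 2 / λ = 0.6931 / 0.12075 ≈ 5.74 years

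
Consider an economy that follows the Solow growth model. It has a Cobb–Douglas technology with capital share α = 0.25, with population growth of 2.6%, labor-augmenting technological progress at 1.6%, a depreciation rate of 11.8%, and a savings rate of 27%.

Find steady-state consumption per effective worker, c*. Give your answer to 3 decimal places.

c* ≈ 0.869

At the steady state, Δk = 0, so s·k^α = (n + g + δ)·k.
Rearranging, k^(1−α) = s / (n + g + δ).
k^0.75 = 0.27 / (0.026 + 0.016 + 0.118) = 0.27 / 0.160 = 1.6875
k* = 1.6875^(1/0.75) ≈ 2.0091
y* = (k*)^α = 2.0091^0.25 ≈ 1.1906
c* = (1 − s)·y* = (1 − 0.27) × 1.1906 ≈ 0.8691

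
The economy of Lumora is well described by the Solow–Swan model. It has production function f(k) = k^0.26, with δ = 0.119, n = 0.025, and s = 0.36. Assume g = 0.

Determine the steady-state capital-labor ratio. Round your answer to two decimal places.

k* = 3.45

Steady state requires s·f(k) = (n + δ)·k, i.e. s·k^α = (n + δ)·k.
Rearranging, k^(1−α) = s / (n + δ).
k^0.74 = 0.36 / (0.025 + 0.119) = 0.36 / 0.144 = 2.5000
k* = 2.5000^(1/0.74) ≈ 3.4495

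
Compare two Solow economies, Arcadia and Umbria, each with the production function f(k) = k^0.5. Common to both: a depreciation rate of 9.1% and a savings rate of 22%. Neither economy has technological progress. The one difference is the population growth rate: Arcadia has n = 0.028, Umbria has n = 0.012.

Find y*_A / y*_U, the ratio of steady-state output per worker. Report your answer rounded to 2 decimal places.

Steady-state y* = [s/(n + δ)]^(α/(1−α)), so the ratio is [ (s_A/(n + δ)_A) / (s_U/(n + δ)_U) ]^1.
s_A/(n + δ)_A = 0.22/0.119 = 1.8487; s_U/(n + δ)_U = 0.22/0.103 = 2.1359.
Ratio = (1.8487/2.1359)^1 = 0.8655^1 ≈ 0.8655

y*_A / y*_U ≈ 0.87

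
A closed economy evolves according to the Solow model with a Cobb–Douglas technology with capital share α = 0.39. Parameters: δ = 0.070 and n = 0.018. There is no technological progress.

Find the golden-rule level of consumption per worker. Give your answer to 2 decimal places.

At the golden rule, f'(k) = n + δ, so α·k^(α−1) = n + δ and k_gold = (α/(n + δ))^(1/(1−α)).
k_gold = (0.39/0.088)^(1/0.61) = 4.4318^1.6393 ≈ 11.4799
c_gold = f(k_gold) − (n + δ)·k_gold = 2.5905 − 0.088×11.4799 ≈ 1.5803

c_gold ≈ 1.58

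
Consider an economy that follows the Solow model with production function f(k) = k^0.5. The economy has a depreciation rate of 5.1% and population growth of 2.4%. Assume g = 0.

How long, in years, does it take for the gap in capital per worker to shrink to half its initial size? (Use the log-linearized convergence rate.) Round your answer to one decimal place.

about 18.5 years

Near the steady state the convergence rate is λ = (1 − α)(n + δ).
λ = (1 − 0.5) × 0.075 = 0.5 × 0.075 = 0.0375
Half-life = ln 2 / λ = 0.6931 / 0.0375 ≈ 18.48 years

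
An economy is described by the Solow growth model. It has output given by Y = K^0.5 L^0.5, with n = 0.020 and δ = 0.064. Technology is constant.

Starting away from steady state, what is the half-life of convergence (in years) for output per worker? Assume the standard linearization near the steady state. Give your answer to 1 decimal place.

about 16.5 years

Near the steady state the convergence rate is λ = (1 − α)(n + δ).
λ = (1 − 0.5) × 0.084 = 0.5 × 0.084 = 0.0420
Half-life = ln 2 / λ = 0.6931 / 0.0420 ≈ 16.50 years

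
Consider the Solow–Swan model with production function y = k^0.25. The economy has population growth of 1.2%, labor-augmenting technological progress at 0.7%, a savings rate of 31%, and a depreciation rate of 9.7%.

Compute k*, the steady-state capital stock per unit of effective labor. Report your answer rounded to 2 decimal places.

k* = 3.71

At the steady state, Δk = 0, so s·k^α = (n + g + δ)·k.
Dividing both sides by k: k^(1−α) = s / (n + g + δ).
k^0.75 = 0.31 / (0.012 + 0.007 + 0.097) = 0.31 / 0.116 = 2.6724
k* = 2.6724^(1/0.75) ≈ 3.7085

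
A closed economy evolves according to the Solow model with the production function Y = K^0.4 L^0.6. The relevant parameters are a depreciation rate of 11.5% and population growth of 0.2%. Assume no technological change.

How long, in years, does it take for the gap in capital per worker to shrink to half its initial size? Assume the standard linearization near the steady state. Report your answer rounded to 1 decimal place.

Near the steady state the convergence rate is λ = (1 − α)(n + δ).
λ = (1 − 0.4) × 0.117 = 0.6 × 0.117 = 0.0702
Half-life = ln 2 / λ = 0.6931 / 0.0702 ≈ 9.87 years

t_½ ≈ 9.9 years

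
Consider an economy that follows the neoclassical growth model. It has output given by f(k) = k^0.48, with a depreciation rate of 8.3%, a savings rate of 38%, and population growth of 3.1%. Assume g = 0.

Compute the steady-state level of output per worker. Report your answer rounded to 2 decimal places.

y* ≈ 3.04

In steady state, investment equals break-even investment: s·k^α = (n + δ)·k.
Rearranging, k^(1−α) = s / (n + δ).
k^0.52 = 0.38 / (0.031 + 0.083) = 0.38 / 0.114 = 3.3333
k* = 3.3333^(1/0.52) ≈ 10.1281
y* = (k*)^α = 10.1281^0.48 ≈ 3.0385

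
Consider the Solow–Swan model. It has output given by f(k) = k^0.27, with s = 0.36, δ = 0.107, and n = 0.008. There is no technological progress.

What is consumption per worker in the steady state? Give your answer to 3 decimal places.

At the steady state, Δk = 0, so s·k^α = (n + δ)·k.
Dividing both sides by k: k^(1−α) = s / (n + δ).
k^0.73 = 0.36 / (0.008 + 0.107) = 0.36 / 0.115 = 3.1304
k* = 3.1304^(1/0.73) ≈ 4.7742
y* = (k*)^α = 4.7742^0.27 ≈ 1.5251
c* = (1 − s)·y* = (1 − 0.36) × 1.5251 ≈ 0.9761

c* ≈ 0.976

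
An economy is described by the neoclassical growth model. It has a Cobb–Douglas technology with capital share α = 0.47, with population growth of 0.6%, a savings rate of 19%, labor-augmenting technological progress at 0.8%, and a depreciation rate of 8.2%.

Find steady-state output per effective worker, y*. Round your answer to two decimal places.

At the steady state, Δk = 0, so s·k^α = (n + g + δ)·k.
Rearranging, k^(1−α) = s / (n + g + δ).
k^0.53 = 0.19 / (0.006 + 0.008 + 0.082) = 0.19 / 0.096 = 1.9792
k* = 1.9792^(1/0.53) ≈ 3.6259
y* = (k*)^α = 3.6259^0.47 ≈ 1.8320

y* ≈ 1.83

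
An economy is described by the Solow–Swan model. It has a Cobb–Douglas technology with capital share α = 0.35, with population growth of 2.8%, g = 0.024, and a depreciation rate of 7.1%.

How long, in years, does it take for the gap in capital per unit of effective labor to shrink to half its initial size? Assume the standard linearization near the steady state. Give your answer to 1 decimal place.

Near the steady state the convergence rate is λ = (1 − α)(n + g + δ).
λ = (1 − 0.35) × 0.123 = 0.65 × 0.123 = 0.07995
Half-life = ln 2 / λ = 0.6931 / 0.07995 ≈ 8.67 years

about 8.7 years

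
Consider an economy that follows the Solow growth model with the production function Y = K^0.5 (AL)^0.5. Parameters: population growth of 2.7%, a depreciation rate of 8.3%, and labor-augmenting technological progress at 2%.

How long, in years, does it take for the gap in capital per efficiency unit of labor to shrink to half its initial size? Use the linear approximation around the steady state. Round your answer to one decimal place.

Near the steady state the convergence rate is λ = (1 − α)(n + g + δ).
λ = (1 − 0.5) × 0.130 = 0.5 × 0.130 = 0.0650
Half-life = ln 2 / λ = 0.6931 / 0.0650 ≈ 10.66 years

half-life ≈ 10.7 years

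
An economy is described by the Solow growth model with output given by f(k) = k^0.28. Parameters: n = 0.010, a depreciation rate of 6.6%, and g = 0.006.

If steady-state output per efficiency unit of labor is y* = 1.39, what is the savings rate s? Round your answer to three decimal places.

s ≈ 0.191

In steady state, investment equals break-even investment: s·k^α = (n + g + δ)·k.
Since y* = [s/(n + g + δ)]^(α/(1−α)), we have s/(n + g + δ) = (y*)^((1−α)/α) = 1.39^2.5714 = 2.3321.
Therefore s = 2.3321 × (n + g + δ) = 2.3321 × 0.082 = 0.1912.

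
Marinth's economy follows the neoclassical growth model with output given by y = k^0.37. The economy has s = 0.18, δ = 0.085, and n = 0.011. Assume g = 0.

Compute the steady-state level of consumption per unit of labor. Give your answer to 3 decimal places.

c* = 1.186

Steady state requires s·f(k) = (n + δ)·k, i.e. s·k^α = (n + δ)·k.
Rearranging, k^(1−α) = s / (n + δ).
k^0.63 = 0.18 / (0.011 + 0.085) = 0.18 / 0.096 = 1.8750
k* = 1.8750^(1/0.63) ≈ 2.7123
y* = (k*)^α = 2.7123^0.37 ≈ 1.4466
c* = (1 − s)·y* = (1 − 0.18) × 1.4466 ≈ 1.1862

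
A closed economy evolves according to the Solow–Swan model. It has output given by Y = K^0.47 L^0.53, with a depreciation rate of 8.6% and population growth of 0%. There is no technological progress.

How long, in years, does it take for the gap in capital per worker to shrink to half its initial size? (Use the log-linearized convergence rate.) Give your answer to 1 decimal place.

t_½ ≈ 15.2 years

Near the steady state the convergence rate is λ = (1 − α)(n + δ).
λ = (1 − 0.47) × 0.086 = 0.53 × 0.086 = 0.04558
Half-life = ln 2 / λ = 0.6931 / 0.04558 ≈ 15.21 years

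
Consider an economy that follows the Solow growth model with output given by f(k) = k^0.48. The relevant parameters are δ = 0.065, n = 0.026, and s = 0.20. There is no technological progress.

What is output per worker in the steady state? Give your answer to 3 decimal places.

y* = 2.069

At the steady state, Δk = 0, so s·k^α = (n + δ)·k.
Dividing both sides by k: k^(1−α) = s / (n + δ).
k^0.52 = 0.20 / (0.026 + 0.065) = 0.20 / 0.091 = 2.1978
k* = 2.1978^(1/0.52) ≈ 4.5464
y* = (k*)^α = 4.5464^0.48 ≈ 2.0686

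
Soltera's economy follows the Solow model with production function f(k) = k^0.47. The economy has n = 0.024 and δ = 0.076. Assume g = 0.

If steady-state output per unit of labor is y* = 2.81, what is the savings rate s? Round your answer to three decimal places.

s ≈ 0.321

At the steady state, Δk = 0, so s·k^α = (n + δ)·k.
Since y* = [s/(n + δ)]^(α/(1−α)), we have s/(n + δ) = (y*)^((1−α)/α) = 2.81^1.1277 = 3.2063.
Therefore s = 3.2063 × (n + δ) = 3.2063 × 0.100 = 0.3206.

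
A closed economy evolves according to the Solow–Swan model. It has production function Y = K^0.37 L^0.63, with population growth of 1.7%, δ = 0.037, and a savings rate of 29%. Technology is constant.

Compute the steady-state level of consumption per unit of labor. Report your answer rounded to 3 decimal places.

c* ≈ 1.905

In steady state, investment equals break-even investment: s·k^α = (n + δ)·k.
Rearranging, k^(1−α) = s / (n + δ).
k^0.63 = 0.29 / (0.017 + 0.037) = 0.29 / 0.054 = 5.3704
k* = 5.3704^(1/0.63) ≈ 14.4125
y* = (k*)^α = 14.4125^0.37 ≈ 2.6837
c* = (1 − s)·y* = (1 − 0.29) × 2.6837 ≈ 1.9054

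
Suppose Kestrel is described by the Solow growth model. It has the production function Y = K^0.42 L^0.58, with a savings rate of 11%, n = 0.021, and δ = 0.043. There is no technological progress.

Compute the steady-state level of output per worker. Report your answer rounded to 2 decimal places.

y* ≈ 1.48

In steady state, investment equals break-even investment: s·k^α = (n + δ)·k.
Dividing both sides by k: k^(1−α) = s / (n + δ).
k^0.58 = 0.11 / (0.021 + 0.043) = 0.11 / 0.064 = 1.7188
k* = 1.7188^(1/0.58) ≈ 2.5443
y* = (k*)^α = 2.5443^0.42 ≈ 1.4803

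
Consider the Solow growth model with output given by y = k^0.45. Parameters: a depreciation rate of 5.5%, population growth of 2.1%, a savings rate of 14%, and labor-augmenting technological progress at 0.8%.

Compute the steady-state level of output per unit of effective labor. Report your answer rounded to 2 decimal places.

y* = 1.52

Steady state requires s·f(k) = (n + g + δ)·k, i.e. s·k^α = (n + g + δ)·k.
Dividing both sides by k: k^(1−α) = s / (n + g + δ).
k^0.55 = 0.14 / (0.021 + 0.008 + 0.055) = 0.14 / 0.084 = 1.6667
k* = 1.6667^(1/0.55) ≈ 2.5315
y* = (k*)^α = 2.5315^0.45 ≈ 1.5189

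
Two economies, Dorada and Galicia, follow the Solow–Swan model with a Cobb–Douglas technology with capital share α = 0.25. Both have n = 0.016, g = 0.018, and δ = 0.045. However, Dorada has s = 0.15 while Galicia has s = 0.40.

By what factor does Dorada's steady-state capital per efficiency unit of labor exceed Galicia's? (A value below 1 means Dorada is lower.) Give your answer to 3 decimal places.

k*_D / k*_G ≈ 0.270

Steady-state k* = [s/(n + g + δ)]^(1/(1−α)), so the ratio is [ (s_D/(n + g + δ)_D) / (s_G/(n + g + δ)_G) ]^1.3333.
s_D/(n + g + δ)_D = 0.15/0.079 = 1.8987; s_G/(n + g + δ)_G = 0.40/0.079 = 5.0633.
Ratio = (1.8987/5.0633)^1.3333 = 0.3750^1.3333 ≈ 0.2704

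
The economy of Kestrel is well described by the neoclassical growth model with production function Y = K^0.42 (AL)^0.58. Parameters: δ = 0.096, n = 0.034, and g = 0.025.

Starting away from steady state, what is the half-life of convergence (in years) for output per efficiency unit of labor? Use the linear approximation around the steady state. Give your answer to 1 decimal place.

t_½ ≈ 7.7 years

Near the steady state the convergence rate is λ = (1 − α)(n + g + δ).
λ = (1 − 0.42) × 0.155 = 0.58 × 0.155 = 0.0899
Half-life = ln 2 / λ = 0.6931 / 0.0899 ≈ 7.71 years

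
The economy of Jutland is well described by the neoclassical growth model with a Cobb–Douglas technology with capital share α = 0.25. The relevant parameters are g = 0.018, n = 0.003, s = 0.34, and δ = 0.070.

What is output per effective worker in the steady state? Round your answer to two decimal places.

y* = 1.55

In steady state, investment equals break-even investment: s·k^α = (n + g + δ)·k.
Rearranging, k^(1−α) = s / (n + g + δ).
k^0.75 = 0.34 / (0.003 + 0.018 + 0.070) = 0.34 / 0.091 = 3.7363
k* = 3.7363^(1/0.75) ≈ 5.7977
y* = (k*)^α = 5.7977^0.25 ≈ 1.5517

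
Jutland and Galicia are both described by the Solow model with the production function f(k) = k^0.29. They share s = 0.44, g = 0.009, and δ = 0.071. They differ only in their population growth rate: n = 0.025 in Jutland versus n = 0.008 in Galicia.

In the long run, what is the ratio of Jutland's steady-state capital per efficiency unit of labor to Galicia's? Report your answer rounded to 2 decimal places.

Steady-state k* = [s/(n + g + δ)]^(1/(1−α)), so the ratio is [ (s_J/(n + g + δ)_J) / (s_G/(n + g + δ)_G) ]^1.4085.
s_J/(n + g + δ)_J = 0.44/0.105 = 4.1905; s_G/(n + g + δ)_G = 0.44/0.088 = 5.0000.
Ratio = (4.1905/5.0000)^1.4085 = 0.8381^1.4085 ≈ 0.7798

k*_J / k*_G ≈ 0.78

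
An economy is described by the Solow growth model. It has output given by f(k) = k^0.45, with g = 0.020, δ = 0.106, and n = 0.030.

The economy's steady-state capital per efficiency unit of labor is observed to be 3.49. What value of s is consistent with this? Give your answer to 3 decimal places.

s ≈ 0.310

At the steady state, Δk = 0, so s·k^α = (n + g + δ)·k.
So s / (n + g + δ) = (k*)^(1−α) = 3.49^0.55 = 1.9886.
Therefore s = 1.9886 × (n + g + δ) = 1.9886 × 0.156 = 0.3102.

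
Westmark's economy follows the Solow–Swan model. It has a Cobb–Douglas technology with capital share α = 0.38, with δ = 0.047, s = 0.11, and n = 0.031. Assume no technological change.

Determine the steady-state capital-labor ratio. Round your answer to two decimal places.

k* ≈ 1.74

In steady state, investment equals break-even investment: s·k^α = (n + δ)·k.
Rearranging, k^(1−α) = s / (n + δ).
k^0.62 = 0.11 / (0.031 + 0.047) = 0.11 / 0.078 = 1.4103
k* = 1.4103^(1/0.62) ≈ 1.7411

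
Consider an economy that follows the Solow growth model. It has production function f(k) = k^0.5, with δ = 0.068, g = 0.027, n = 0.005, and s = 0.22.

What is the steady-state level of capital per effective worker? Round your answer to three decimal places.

At the steady state, Δk = 0, so s·k^α = (n + g + δ)·k.
Dividing both sides by k: k^(1−α) = s / (n + g + δ).
k^0.5 = 0.22 / (0.005 + 0.027 + 0.068) = 0.22 / 0.100 = 2.2000
k* = 2.2000^(1/0.5) ≈ 4.8400

k* ≈ 4.840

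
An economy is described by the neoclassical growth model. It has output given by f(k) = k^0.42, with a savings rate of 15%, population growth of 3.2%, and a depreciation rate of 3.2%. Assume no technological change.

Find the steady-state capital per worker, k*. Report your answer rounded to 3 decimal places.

k* = 4.343

At the steady state, Δk = 0, so s·k^α = (n + δ)·k.
Rearranging, k^(1−α) = s / (n + δ).
k^0.58 = 0.15 / (0.032 + 0.032) = 0.15 / 0.064 = 2.3438
k* = 2.3438^(1/0.58) ≈ 4.3430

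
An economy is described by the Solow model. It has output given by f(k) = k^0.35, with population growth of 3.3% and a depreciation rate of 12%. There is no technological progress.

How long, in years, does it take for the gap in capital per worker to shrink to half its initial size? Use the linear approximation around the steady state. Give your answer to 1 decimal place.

Near the steady state the convergence rate is λ = (1 − α)(n + δ).
λ = (1 − 0.35) × 0.153 = 0.65 × 0.153 = 0.09945
Half-life = ln 2 / λ = 0.6931 / 0.09945 ≈ 6.97 years

t_½ ≈ 7.0 years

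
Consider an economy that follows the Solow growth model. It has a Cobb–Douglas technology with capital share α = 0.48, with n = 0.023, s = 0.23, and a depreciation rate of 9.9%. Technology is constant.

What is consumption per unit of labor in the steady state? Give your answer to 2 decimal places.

c* = 1.38

At the steady state, Δk = 0, so s·k^α = (n + δ)·k.
Dividing both sides by k: k^(1−α) = s / (n + δ).
k^0.52 = 0.23 / (0.023 + 0.099) = 0.23 / 0.122 = 1.8852
k* = 1.8852^(1/0.52) ≈ 3.3848
y* = (k*)^α = 3.3848^0.48 ≈ 1.7955
c* = (1 − s)·y* = (1 − 0.23) × 1.7955 ≈ 1.3825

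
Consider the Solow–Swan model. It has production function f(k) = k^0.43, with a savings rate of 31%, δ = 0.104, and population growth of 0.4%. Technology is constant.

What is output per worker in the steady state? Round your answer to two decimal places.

At the steady state, Δk = 0, so s·k^α = (n + δ)·k.
Rearranging, k^(1−α) = s / (n + δ).
k^0.57 = 0.31 / (0.004 + 0.104) = 0.31 / 0.108 = 2.8704
k* = 2.8704^(1/0.57) ≈ 6.3593
y* = (k*)^α = 6.3593^0.43 ≈ 2.2155

y* = 2.22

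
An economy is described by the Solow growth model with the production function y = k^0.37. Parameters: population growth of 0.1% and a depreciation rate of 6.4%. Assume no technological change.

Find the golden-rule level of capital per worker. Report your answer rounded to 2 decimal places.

k_gold ≈ 15.81

The golden rule sets f'(k) = n + δ, i.e. α·k^(α−1) = n + δ.
So k^(1−α) = α / (n + δ) = 0.37 / 0.065 = 5.6923.
k_gold = 5.6923^(1/0.63) ≈ 15.8077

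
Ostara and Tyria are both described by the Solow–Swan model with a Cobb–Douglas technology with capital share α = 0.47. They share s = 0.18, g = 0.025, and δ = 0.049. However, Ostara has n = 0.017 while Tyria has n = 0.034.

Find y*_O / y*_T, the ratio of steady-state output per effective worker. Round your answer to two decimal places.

Steady-state y* = [s/(n + g + δ)]^(α/(1−α)), so the ratio is [ (s_O/(n + g + δ)_O) / (s_T/(n + g + δ)_T) ]^0.8868.
s_O/(n + g + δ)_O = 0.18/0.091 = 1.9780; s_T/(n + g + δ)_T = 0.18/0.108 = 1.6667.
Ratio = (1.9780/1.6667)^0.8868 = 1.1868^0.8868 ≈ 1.1640

ratio ≈ 1.16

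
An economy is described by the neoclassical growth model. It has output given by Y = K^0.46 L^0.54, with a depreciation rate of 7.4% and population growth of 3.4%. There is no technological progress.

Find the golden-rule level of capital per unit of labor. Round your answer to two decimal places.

The golden rule sets f'(k) = n + δ, i.e. α·k^(α−1) = n + δ.
So k^(1−α) = α / (n + δ) = 0.46 / 0.108 = 4.2593.
k_gold = 4.2593^(1/0.54) ≈ 14.6366

k_gold ≈ 14.64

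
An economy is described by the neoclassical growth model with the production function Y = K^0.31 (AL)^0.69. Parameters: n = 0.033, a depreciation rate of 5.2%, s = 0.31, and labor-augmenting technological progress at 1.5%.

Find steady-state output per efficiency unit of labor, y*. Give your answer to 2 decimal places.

In steady state, investment equals break-even investment: s·k^α = (n + g + δ)·k.
Dividing both sides by k: k^(1−α) = s / (n + g + δ).
k^0.69 = 0.31 / (0.033 + 0.015 + 0.052) = 0.31 / 0.100 = 3.1000
k* = 3.1000^(1/0.69) ≈ 5.1537
y* = (k*)^α = 5.1537^0.31 ≈ 1.6625

y* = 1.66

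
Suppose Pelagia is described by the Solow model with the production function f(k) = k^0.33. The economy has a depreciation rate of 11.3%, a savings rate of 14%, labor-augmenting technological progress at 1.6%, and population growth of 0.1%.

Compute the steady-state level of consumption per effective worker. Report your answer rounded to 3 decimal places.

c* = 0.892

Steady state requires s·f(k) = (n + g + δ)·k, i.e. s·k^α = (n + g + δ)·k.
Dividing both sides by k: k^(1−α) = s / (n + g + δ).
k^0.67 = 0.14 / (0.001 + 0.016 + 0.113) = 0.14 / 0.130 = 1.0769
k* = 1.0769^(1/0.67) ≈ 1.1169
y* = (k*)^α = 1.1169^0.33 ≈ 1.0372
c* = (1 − s)·y* = (1 − 0.14) × 1.0372 ≈ 0.8920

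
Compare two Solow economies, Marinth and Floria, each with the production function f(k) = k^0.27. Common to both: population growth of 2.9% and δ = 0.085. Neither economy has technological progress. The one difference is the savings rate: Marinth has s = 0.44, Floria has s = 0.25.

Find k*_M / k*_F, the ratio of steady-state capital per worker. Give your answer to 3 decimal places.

Steady-state k* = [s/(n + δ)]^(1/(1−α)), so the ratio is [ (s_M/(n + δ)_M) / (s_F/(n + δ)_F) ]^1.3699.
s_M/(n + δ)_M = 0.44/0.114 = 3.8596; s_F/(n + δ)_F = 0.25/0.114 = 2.1930.
Ratio = (3.8596/2.1930)^1.3699 = 1.7600^1.3699 ≈ 2.1693

ratio ≈ 2.169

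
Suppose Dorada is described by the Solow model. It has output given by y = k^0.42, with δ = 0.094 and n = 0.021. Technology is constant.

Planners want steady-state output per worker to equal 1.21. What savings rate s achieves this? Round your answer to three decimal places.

Steady state requires s·f(k) = (n + δ)·k, i.e. s·k^α = (n + δ)·k.
Since y* = [s/(n + δ)]^(α/(1−α)), we have s/(n + δ) = (y*)^((1−α)/α) = 1.21^1.381 = 1.3011.
Therefore s = 1.3011 × (n + δ) = 1.3011 × 0.115 = 0.1496.

s ≈ 0.150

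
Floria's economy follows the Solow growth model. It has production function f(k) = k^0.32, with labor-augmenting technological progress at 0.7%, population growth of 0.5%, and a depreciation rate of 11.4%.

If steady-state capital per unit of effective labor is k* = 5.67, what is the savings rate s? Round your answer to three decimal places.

s ≈ 0.410

At the steady state, Δk = 0, so s·k^α = (n + g + δ)·k.
So s / (n + g + δ) = (k*)^(1−α) = 5.67^0.68 = 3.2541.
Therefore s = 3.2541 × (n + g + δ) = 3.2541 × 0.126 = 0.4100.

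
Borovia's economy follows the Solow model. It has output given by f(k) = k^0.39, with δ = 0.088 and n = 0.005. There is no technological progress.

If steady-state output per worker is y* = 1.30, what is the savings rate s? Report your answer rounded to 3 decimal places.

s ≈ 0.140

In steady state, investment equals break-even investment: s·k^α = (n + δ)·k.
Since y* = [s/(n + δ)]^(α/(1−α)), we have s/(n + δ) = (y*)^((1−α)/α) = 1.30^1.5641 = 1.5074.
Therefore s = 1.5074 × (n + δ) = 1.5074 × 0.093 = 0.1402.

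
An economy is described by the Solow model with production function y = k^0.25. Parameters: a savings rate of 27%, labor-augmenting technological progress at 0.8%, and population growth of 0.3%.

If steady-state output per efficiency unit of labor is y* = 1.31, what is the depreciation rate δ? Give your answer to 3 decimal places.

Steady state requires s·f(k) = (n + g + δ)·k, i.e. s·k^α = (n + g + δ)·k.
Since y* = [s/(n + g + δ)]^(α/(1−α)), we have s/(n + g + δ) = (y*)^((1−α)/α) = 1.31^3 = 2.2481.
Therefore n + g + δ = s / 2.2481 = 0.27 / 2.2481 = 0.1201, so δ = 0.1201 − 0.011 = 0.1091.

δ ≈ 0.109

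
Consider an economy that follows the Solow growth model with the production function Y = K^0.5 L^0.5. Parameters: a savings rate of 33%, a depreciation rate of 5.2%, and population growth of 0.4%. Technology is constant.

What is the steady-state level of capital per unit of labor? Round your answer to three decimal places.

In steady state, investment equals break-even investment: s·k^α = (n + δ)·k.
Dividing both sides by k: k^(1−α) = s / (n + δ).
k^0.5 = 0.33 / (0.004 + 0.052) = 0.33 / 0.056 = 5.8929
k* = 5.8929^(1/0.5) ≈ 34.7263

k* = 34.726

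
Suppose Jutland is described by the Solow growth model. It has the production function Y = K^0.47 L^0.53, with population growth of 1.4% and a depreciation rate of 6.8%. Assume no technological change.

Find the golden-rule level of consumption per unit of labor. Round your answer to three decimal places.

At the golden rule, f'(k) = n + δ, so α·k^(α−1) = n + δ and k_gold = (α/(n + δ))^(1/(1−α)).
k_gold = (0.47/0.082)^(1/0.53) = 5.7317^1.8868 ≈ 26.9606
c_gold = f(k_gold) − (n + δ)·k_gold = 4.7037 − 0.082×26.9606 ≈ 2.4929

c_gold ≈ 2.493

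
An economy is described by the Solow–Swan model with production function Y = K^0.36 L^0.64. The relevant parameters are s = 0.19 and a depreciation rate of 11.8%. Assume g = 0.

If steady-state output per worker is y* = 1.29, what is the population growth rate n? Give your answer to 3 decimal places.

n ≈ 0.003

At the steady state, Δk = 0, so s·k^α = (n + δ)·k.
Since y* = [s/(n + δ)]^(α/(1−α)), we have s/(n + δ) = (y*)^((1−α)/α) = 1.29^1.7778 = 1.5726.
Therefore n + δ = s / 1.5726 = 0.19 / 1.5726 = 0.1208, so n = 0.1208 − 0.118 = 0.0028.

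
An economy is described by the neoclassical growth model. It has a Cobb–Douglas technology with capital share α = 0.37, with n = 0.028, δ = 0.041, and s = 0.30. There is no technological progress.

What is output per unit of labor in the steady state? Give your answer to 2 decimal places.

y* = 2.37

Steady state requires s·f(k) = (n + δ)·k, i.e. s·k^α = (n + δ)·k.
Dividing both sides by k: k^(1−α) = s / (n + δ).
k^0.63 = 0.30 / (0.028 + 0.041) = 0.30 / 0.069 = 4.3478
k* = 4.3478^(1/0.63) ≈ 10.3069
y* = (k*)^α = 10.3069^0.37 ≈ 2.3706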